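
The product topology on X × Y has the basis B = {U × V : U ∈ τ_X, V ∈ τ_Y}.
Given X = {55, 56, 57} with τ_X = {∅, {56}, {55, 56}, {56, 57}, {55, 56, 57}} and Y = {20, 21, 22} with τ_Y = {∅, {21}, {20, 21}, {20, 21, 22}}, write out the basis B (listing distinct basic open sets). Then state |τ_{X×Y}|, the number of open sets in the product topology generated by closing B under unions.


Basis B = {∅ × ∅, {56} × {21}, {55, 56} × {21}, {56} × {20, 21}, {56, 57} × {21}, {55, 56, 57} × {21}, {56} × {20, 21, 22}, {55, 56} × {20, 21}, {56, 57} × {20, 21}, {55, 56} × {20, 21, 22}, {55, 56, 57} × {20, 21}, {56, 57} × {20, 21, 22}, {55, 56, 57} × {20, 21, 22}}; |τ_{X×Y}| = 30.

Enumerate products U × V with U ∈ τ_X, V ∈ τ_Y (deduplicated):
  ∅ × ∅ = {} (∅)
  {56} × {21} = {(56,21)}
  {55, 56} × {21} = {(55,21), (56,21)}
  {56} × {20, 21} = {(56,20), (56,21)}
  {56, 57} × {21} = {(56,21), (57,21)}
  {55, 56, 57} × {21} = {(55,21), (56,21), (57,21)}
  {56} × {20, 21, 22} = {(56,20), (56,21), (56,22)}
  {55, 56} × {20, 21} = {(55,20), (55,21), (56,20), (56,21)}
  {56, 57} × {20, 21} = {(56,20), (56,21), (57,20), (57,21)}
  {55, 56} × {20, 21, 22} = {(55,20), (55,21), (55,22), (56,20), (56,21), (56,22)}
  {55, 56, 57} × {20, 21} = {(55,20), (55,21), (56,20), (56,21), (57,20), (57,21)}
  {56, 57} × {20, 21, 22} = {(56,20), (56,21), (56,22), (57,20), (57,21), (57,22)}
  {55, 56, 57} × {20, 21, 22} = {(55,20), (55,21), (55,22), (56,20), (56,21), (56,22), (57,20), (57,21), (57,22)}
These 13 distinct sets form the basis B.
Close under arbitrary unions to get τ_{X×Y}; counting gives |τ_{X×Y}| = 30.


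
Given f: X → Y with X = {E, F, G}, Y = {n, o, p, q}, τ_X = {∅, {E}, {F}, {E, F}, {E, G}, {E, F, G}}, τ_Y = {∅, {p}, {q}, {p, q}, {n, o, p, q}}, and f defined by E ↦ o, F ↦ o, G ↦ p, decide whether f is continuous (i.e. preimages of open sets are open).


f is NOT continuous.

Compute f^{-1}(U) for each U ∈ τ_Y:
  U = ∅: f^{-1}(U) = ∅ ∈ τ_X ✓.
  U = {p}: f^{-1}(U) = {G} ∉ τ_X ✗.
  U = {q}: f^{-1}(U) = ∅ ∈ τ_X ✓.
  U = {p, q}: f^{-1}(U) = {G} ∉ τ_X ✗.
  U = {n, o, p, q}: f^{-1}(U) = {E, F, G} ∈ τ_X ✓.
Found U = {p} with f^{-1}(U) = {G} not in τ_X. Therefore f is NOT continuous.


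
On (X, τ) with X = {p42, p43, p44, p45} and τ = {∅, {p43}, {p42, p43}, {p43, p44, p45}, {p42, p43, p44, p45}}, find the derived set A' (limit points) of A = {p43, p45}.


A' = {p42, p44, p45}

For each x ∈ X, list the open sets U ∈ τ with x ∈ U, then check whether U ∩ (A ∖ {x}) ≠ ∅ for every such U.
  x = p42: opens ∋ x are {p42, p43}, {p42, p43, p44, p45}; each meets A ∖ {p42}, so x IS a limit point.
  x = p43: open {p43} ∋ x has {p43} ∩ (A ∖ {p43}) = ∅, so x is NOT a limit point.
  x = p44: opens ∋ x are {p43, p44, p45}, {p42, p43, p44, p45}; each meets A ∖ {p44}, so x IS a limit point.
  x = p45: opens ∋ x are {p43, p44, p45}, {p42, p43, p44, p45}; each meets A ∖ {p45}, so x IS a limit point.
Collecting: A' = {p42, p44, p45}.


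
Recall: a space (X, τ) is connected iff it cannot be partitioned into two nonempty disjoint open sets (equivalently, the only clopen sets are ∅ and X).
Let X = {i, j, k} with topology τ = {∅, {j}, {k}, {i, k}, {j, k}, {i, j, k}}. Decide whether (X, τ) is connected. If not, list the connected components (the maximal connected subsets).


(X, τ) is disconnected; components = [{j}, {i, k}].

Find clopen sets (U ∈ τ with X ∖ U ∈ τ):
  U = ∅, X ∖ U = {i, j, k} — both open, so U is clopen.
  U = {j}, X ∖ U = {i, k} — both open, so U is clopen.
  U = {i, k}, X ∖ U = {j} — both open, so U is clopen.
  U = {i, j, k}, X ∖ U = ∅ — both open, so U is clopen.
Nontrivial clopen(s) exist: e.g. {i, k}. So (X, τ) is disconnected.
Compute connected components by grouping points that agree on all clopens:
  component: {j}
  component: {i, k}


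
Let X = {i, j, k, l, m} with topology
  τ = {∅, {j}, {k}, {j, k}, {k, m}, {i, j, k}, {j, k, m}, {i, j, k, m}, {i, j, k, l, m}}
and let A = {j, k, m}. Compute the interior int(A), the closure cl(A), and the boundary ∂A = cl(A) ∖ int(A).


int(A) = {j, k, m}, cl(A) = {i, j, k, l, m}, ∂A = {i, l}.

Closed sets in (X, τ) are complements of opens:
  closed(X, τ) = {∅, {l}, {i, l}, {l, m}, {i, j, l}, {i, l, m}, {i, j, l, m}, {i, k, l, m}, {i, j, k, l, m}}.
int(A) = ⋃ {U ∈ τ : U ⊆ A}. Opens contained in A: ∅, {j}, {k}, {j, k}, {k, m}, {j, k, m}.
Taking the union of these: int(A) = {j, k, m}.
cl(A) = ⋂ {C closed : A ⊆ C}. Closed sets containing A: {i, j, k, l, m}.
Intersecting these: cl(A) = {i, j, k, l, m}.
∂A = cl(A) ∖ int(A) = {i, j, k, l, m} ∖ {j, k, m} = {i, l}.


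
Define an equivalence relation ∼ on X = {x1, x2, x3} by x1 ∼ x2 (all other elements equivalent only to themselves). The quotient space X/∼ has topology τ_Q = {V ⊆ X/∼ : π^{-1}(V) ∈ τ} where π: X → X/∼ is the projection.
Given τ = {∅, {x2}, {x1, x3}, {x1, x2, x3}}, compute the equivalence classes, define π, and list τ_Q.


X/∼ = {[x1=x2], [x3]}; |τ_Q| = 2.

Equivalence classes: [x1=x2], [x3].
Quotient map π: X → X/∼ sends x1 ↦ [x1=x2], x2 ↦ [x1=x2], x3 ↦ [x3].
For each subset V ⊆ X/∼, compute π^{-1}(V) ⊆ X and check whether π^{-1}(V) ∈ τ. V is open in τ_Q iff π^{-1}(V) ∈ τ.
  V = {}: π^{-1}(V) = ∅ ∈ τ ✓.
  V = {[x1=x2]}: π^{-1}(V) = {x1, x2} ∉ τ ✗.
  V = {[x3]}: π^{-1}(V) = {x3} ∉ τ ✗.
  V = {[x1=x2], [x3]}: π^{-1}(V) = {x1, x2, x3} ∈ τ ✓.
Open sets in the quotient: τ_Q = {{}, {[x1=x2], [x3]}} (2 elements).


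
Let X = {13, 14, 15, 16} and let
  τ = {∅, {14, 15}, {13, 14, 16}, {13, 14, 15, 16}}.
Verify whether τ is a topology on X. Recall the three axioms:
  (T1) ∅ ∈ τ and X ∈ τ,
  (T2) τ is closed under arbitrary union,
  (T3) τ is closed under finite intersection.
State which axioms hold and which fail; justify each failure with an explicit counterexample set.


τ is NOT a topology on X.

Axiom (T1): ∅ ∈ τ? Yes; X ∈ τ? Yes.
Axiom (T2/T3): check pairwise unions and intersections of members of τ.
Counterexample for (T3): {14, 15} ∩ {13, 14, 16} = {14} ∉ τ. Therefore τ is NOT a topology.


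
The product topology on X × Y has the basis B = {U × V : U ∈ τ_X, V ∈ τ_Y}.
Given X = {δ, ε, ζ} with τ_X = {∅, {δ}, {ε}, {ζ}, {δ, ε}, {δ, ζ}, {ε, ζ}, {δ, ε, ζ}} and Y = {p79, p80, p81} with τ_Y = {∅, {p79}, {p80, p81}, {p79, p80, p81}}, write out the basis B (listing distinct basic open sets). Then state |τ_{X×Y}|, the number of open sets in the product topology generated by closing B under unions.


Basis B = {∅ × ∅, {δ} × {p79}, {ε} × {p79}, {ζ} × {p79}, {δ, ε} × {p79}, {δ, ζ} × {p79}, {δ} × {p80, p81}, {ε, ζ} × {p79}, {ε} × {p80, p81}, {ζ} × {p80, p81}, {δ} × {p79, p80, p81}, {δ, ε, ζ} × {p79}, {ε} × {p79, p80, p81}, {ζ} × {p79, p80, p81}, {δ, ε} × {p80, p81}, {δ, ζ} × {p80, p81}, {ε, ζ} × {p80, p81}, {δ, ε} × {p79, p80, p81}, {δ, ζ} × {p79, p80, p81}, {δ, ε, ζ} × {p80, p81}, {ε, ζ} × {p79, p80, p81}, {δ, ε, ζ} × {p79, p80, p81}}; |τ_{X×Y}| = 64.

Enumerate products U × V with U ∈ τ_X, V ∈ τ_Y (deduplicated):
  ∅ × ∅ = {} (∅)
  {δ} × {p79} = {(δ,p79)}
  {ε} × {p79} = {(ε,p79)}
  {ζ} × {p79} = {(ζ,p79)}
  {δ, ε} × {p79} = {(δ,p79), (ε,p79)}
  {δ, ζ} × {p79} = {(δ,p79), (ζ,p79)}
  {δ} × {p80, p81} = {(δ,p80), (δ,p81)}
  {ε, ζ} × {p79} = {(ε,p79), (ζ,p79)}
  {ε} × {p80, p81} = {(ε,p80), (ε,p81)}
  {ζ} × {p80, p81} = {(ζ,p80), (ζ,p81)}
  {δ} × {p79, p80, p81} = {(δ,p79), (δ,p80), (δ,p81)}
  {δ, ε, ζ} × {p79} = {(δ,p79), (ε,p79), (ζ,p79)}
  {ε} × {p79, p80, p81} = {(ε,p79), (ε,p80), (ε,p81)}
  {ζ} × {p79, p80, p81} = {(ζ,p79), (ζ,p80), (ζ,p81)}
  {δ, ε} × {p80, p81} = {(δ,p80), (δ,p81), (ε,p80), (ε,p81)}
  {δ, ζ} × {p80, p81} = {(δ,p80), (δ,p81), (ζ,p80), (ζ,p81)}
  {ε, ζ} × {p80, p81} = {(ε,p80), (ε,p81), (ζ,p80), (ζ,p81)}
  {δ, ε} × {p79, p80, p81} = {(δ,p79), (δ,p80), (δ,p81), (ε,p79), (ε,p80), (ε,p81)}
  {δ, ζ} × {p79, p80, p81} = {(δ,p79), (δ,p80), (δ,p81), (ζ,p79), (ζ,p80), (ζ,p81)}
  {δ, ε, ζ} × {p80, p81} = {(δ,p80), (δ,p81), (ε,p80), (ε,p81), (ζ,p80), (ζ,p81)}
  {ε, ζ} × {p79, p80, p81} = {(ε,p79), (ε,p80), (ε,p81), (ζ,p79), (ζ,p80), (ζ,p81)}
  {δ, ε, ζ} × {p79, p80, p81} = {(δ,p79), (δ,p80), (δ,p81), (ε,p79), (ε,p80), (ε,p81), (ζ,p79), (ζ,p80), (ζ,p81)}
These 22 distinct sets form the basis B.
Close under arbitrary unions to get τ_{X×Y}; counting gives |τ_{X×Y}| = 64.


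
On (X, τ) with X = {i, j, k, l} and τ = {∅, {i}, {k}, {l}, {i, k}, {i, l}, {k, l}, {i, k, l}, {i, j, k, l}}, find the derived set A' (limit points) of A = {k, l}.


A' = {j}

For each x ∈ X, list the open sets U ∈ τ with x ∈ U, then check whether U ∩ (A ∖ {x}) ≠ ∅ for every such U.
  x = i: open {i} ∋ x has {i} ∩ (A ∖ {i}) = ∅, so x is NOT a limit point.
  x = j: opens ∋ x are {i, j, k, l}; each meets A ∖ {j}, so x IS a limit point.
  x = k: open {k} ∋ x has {k} ∩ (A ∖ {k}) = ∅, so x is NOT a limit point.
  x = l: open {l} ∋ x has {l} ∩ (A ∖ {l}) = ∅, so x is NOT a limit point.
Collecting: A' = {j}.


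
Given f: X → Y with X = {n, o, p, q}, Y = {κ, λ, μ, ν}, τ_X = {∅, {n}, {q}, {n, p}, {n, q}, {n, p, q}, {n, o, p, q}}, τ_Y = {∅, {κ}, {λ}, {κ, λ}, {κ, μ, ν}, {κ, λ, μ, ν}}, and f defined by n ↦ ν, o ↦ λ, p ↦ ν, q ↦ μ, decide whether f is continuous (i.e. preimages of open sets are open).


f is NOT continuous.

Compute f^{-1}(U) for each U ∈ τ_Y:
  U = ∅: f^{-1}(U) = ∅ ∈ τ_X ✓.
  U = {κ}: f^{-1}(U) = ∅ ∈ τ_X ✓.
  U = {λ}: f^{-1}(U) = {o} ∉ τ_X ✗.
  U = {κ, λ}: f^{-1}(U) = {o} ∉ τ_X ✗.
  U = {κ, μ, ν}: f^{-1}(U) = {n, p, q} ∈ τ_X ✓.
  U = {κ, λ, μ, ν}: f^{-1}(U) = {n, o, p, q} ∈ τ_X ✓.
Found U = {λ} with f^{-1}(U) = {o} not in τ_X. Therefore f is NOT continuous.


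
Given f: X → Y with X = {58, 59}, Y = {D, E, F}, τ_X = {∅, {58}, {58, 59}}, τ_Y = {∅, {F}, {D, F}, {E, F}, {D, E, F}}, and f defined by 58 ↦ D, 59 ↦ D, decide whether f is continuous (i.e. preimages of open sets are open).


f IS continuous.

Compute f^{-1}(U) for each U ∈ τ_Y:
  U = ∅: f^{-1}(U) = ∅ ∈ τ_X ✓.
  U = {F}: f^{-1}(U) = ∅ ∈ τ_X ✓.
  U = {D, F}: f^{-1}(U) = {58, 59} ∈ τ_X ✓.
  U = {E, F}: f^{-1}(U) = ∅ ∈ τ_X ✓.
  U = {D, E, F}: f^{-1}(U) = {58, 59} ∈ τ_X ✓.
Every preimage lies in τ_X, so f IS continuous.


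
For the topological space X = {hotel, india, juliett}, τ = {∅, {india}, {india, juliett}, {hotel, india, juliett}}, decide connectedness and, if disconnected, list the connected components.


(X, τ) is connected.

Find clopen sets (U ∈ τ with X ∖ U ∈ τ):
  U = ∅, X ∖ U = {hotel, india, juliett} — both open, so U is clopen.
  U = {hotel, india, juliett}, X ∖ U = ∅ — both open, so U is clopen.
Only trivial clopens (∅ and X) exist, so (X, τ) is connected.
Compute connected components by grouping points that agree on all clopens:
  component: {hotel, india, juliett}


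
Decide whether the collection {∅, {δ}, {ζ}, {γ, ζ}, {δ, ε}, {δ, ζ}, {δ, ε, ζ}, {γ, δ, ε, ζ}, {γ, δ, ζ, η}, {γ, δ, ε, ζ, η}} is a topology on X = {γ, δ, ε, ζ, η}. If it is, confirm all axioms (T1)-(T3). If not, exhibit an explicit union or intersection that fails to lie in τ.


τ is NOT a topology on X.

Axiom (T1): ∅ ∈ τ? Yes; X ∈ τ? Yes.
Axiom (T2/T3): check pairwise unions and intersections of members of τ.
Counterexample for (T2): {δ} ∪ {γ, ζ} = {γ, δ, ζ} ∉ τ. Therefore τ is NOT a topology.


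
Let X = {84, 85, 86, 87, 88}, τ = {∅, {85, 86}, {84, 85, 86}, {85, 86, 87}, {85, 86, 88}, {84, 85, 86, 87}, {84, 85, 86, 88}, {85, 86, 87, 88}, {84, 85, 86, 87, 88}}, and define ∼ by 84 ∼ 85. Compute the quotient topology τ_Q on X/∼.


X/∼ = {[84=85], [86], [87], [88]}; |τ_Q| = 5.

Equivalence classes: [84=85], [86], [87], [88].
Quotient map π: X → X/∼ sends 84 ↦ [84=85], 85 ↦ [84=85], 86 ↦ [86], 87 ↦ [87], 88 ↦ [88].
For each subset V ⊆ X/∼, compute π^{-1}(V) ⊆ X and check whether π^{-1}(V) ∈ τ. V is open in τ_Q iff π^{-1}(V) ∈ τ.
  V = {}: π^{-1}(V) = ∅ ∈ τ ✓.
  V = {[84=85]}: π^{-1}(V) = {84, 85} ∉ τ ✗.
  V = {[86]}: π^{-1}(V) = {86} ∉ τ ✗.
  V = {[84=85], [86]}: π^{-1}(V) = {84, 85, 86} ∈ τ ✓.
  V = {[87]}: π^{-1}(V) = {87} ∉ τ ✗.
  V = {[84=85], [87]}: π^{-1}(V) = {84, 85, 87} ∉ τ ✗.
  V = {[86], [87]}: π^{-1}(V) = {86, 87} ∉ τ ✗.
  V = {[84=85], [86], [87]}: π^{-1}(V) = {84, 85, 86, 87} ∈ τ ✓.
  V = {[88]}: π^{-1}(V) = {88} ∉ τ ✗.
  V = {[84=85], [88]}: π^{-1}(V) = {84, 85, 88} ∉ τ ✗.
  V = {[86], [88]}: π^{-1}(V) = {86, 88} ∉ τ ✗.
  V = {[84=85], [86], [88]}: π^{-1}(V) = {84, 85, 86, 88} ∈ τ ✓.
  V = {[87], [88]}: π^{-1}(V) = {87, 88} ∉ τ ✗.
  V = {[84=85], [87], [88]}: π^{-1}(V) = {84, 85, 87, 88} ∉ τ ✗.
  V = {[86], [87], [88]}: π^{-1}(V) = {86, 87, 88} ∉ τ ✗.
  V = {[84=85], [86], [87], [88]}: π^{-1}(V) = {84, 85, 86, 87, 88} ∈ τ ✓.
Open sets in the quotient: τ_Q = {{}, {[84=85], [86]}, {[84=85], [86], [87]}, {[84=85], [86], [88]}, {[84=85], [86], [87], [88]}} (5 elements).


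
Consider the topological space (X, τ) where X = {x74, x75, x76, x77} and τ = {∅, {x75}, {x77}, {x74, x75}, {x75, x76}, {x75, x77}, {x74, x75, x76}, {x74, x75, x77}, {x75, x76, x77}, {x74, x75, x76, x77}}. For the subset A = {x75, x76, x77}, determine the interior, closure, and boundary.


int(A) = {x75, x76, x77}, cl(A) = {x74, x75, x76, x77}, ∂A = {x74}.

Closed sets in (X, τ) are complements of opens:
  closed(X, τ) = {∅, {x74}, {x76}, {x77}, {x74, x76}, {x74, x77}, {x76, x77}, {x74, x75, x76}, {x74, x76, x77}, {x74, x75, x76, x77}}.
int(A) = ⋃ {U ∈ τ : U ⊆ A}. Opens contained in A: ∅, {x75}, {x77}, {x75, x76}, {x75, x77}, {x75, x76, x77}.
Taking the union of these: int(A) = {x75, x76, x77}.
cl(A) = ⋂ {C closed : A ⊆ C}. Closed sets containing A: {x74, x75, x76, x77}.
Intersecting these: cl(A) = {x74, x75, x76, x77}.
∂A = cl(A) ∖ int(A) = {x74, x75, x76, x77} ∖ {x75, x76, x77} = {x74}.


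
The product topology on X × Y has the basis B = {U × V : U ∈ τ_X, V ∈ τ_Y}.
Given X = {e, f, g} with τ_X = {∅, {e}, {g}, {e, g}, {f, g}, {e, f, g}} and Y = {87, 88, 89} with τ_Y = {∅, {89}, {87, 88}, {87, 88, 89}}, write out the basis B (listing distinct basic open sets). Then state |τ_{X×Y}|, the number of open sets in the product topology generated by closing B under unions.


Basis B = {∅ × ∅, {e} × {89}, {g} × {89}, {e} × {87, 88}, {e, g} × {89}, {f, g} × {89}, {g} × {87, 88}, {e} × {87, 88, 89}, {e, f, g} × {89}, {g} × {87, 88, 89}, {e, g} × {87, 88}, {f, g} × {87, 88}, {e, g} × {87, 88, 89}, {e, f, g} × {87, 88}, {f, g} × {87, 88, 89}, {e, f, g} × {87, 88, 89}}; |τ_{X×Y}| = 36.

Enumerate products U × V with U ∈ τ_X, V ∈ τ_Y (deduplicated):
  ∅ × ∅ = {} (∅)
  {e} × {89} = {(e,89)}
  {g} × {89} = {(g,89)}
  {e} × {87, 88} = {(e,87), (e,88)}
  {e, g} × {89} = {(e,89), (g,89)}
  {f, g} × {89} = {(f,89), (g,89)}
  {g} × {87, 88} = {(g,87), (g,88)}
  {e} × {87, 88, 89} = {(e,87), (e,88), (e,89)}
  {e, f, g} × {89} = {(e,89), (f,89), (g,89)}
  {g} × {87, 88, 89} = {(g,87), (g,88), (g,89)}
  {e, g} × {87, 88} = {(e,87), (e,88), (g,87), (g,88)}
  {f, g} × {87, 88} = {(f,87), (f,88), (g,87), (g,88)}
  {e, g} × {87, 88, 89} = {(e,87), (e,88), (e,89), (g,87), (g,88), (g,89)}
  {e, f, g} × {87, 88} = {(e,87), (e,88), (f,87), (f,88), (g,87), (g,88)}
  {f, g} × {87, 88, 89} = {(f,87), (f,88), (f,89), (g,87), (g,88), (g,89)}
  {e, f, g} × {87, 88, 89} = {(e,87), (e,88), (e,89), (f,87), (f,88), (f,89), (g,87), (g,88), (g,89)}
These 16 distinct sets form the basis B.
Close under arbitrary unions to get τ_{X×Y}; counting gives |τ_{X×Y}| = 36.


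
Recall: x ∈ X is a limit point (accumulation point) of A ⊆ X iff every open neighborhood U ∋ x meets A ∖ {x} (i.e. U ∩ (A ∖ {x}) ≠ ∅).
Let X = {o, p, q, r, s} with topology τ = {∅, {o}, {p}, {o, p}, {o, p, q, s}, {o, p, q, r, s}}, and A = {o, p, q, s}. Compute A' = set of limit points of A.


A' = {q, r, s}

For each x ∈ X, list the open sets U ∈ τ with x ∈ U, then check whether U ∩ (A ∖ {x}) ≠ ∅ for every such U.
  x = o: open {o} ∋ x has {o} ∩ (A ∖ {o}) = ∅, so x is NOT a limit point.
  x = p: open {p} ∋ x has {p} ∩ (A ∖ {p}) = ∅, so x is NOT a limit point.
  x = q: opens ∋ x are {o, p, q, s}, {o, p, q, r, s}; each meets A ∖ {q}, so x IS a limit point.
  x = r: opens ∋ x are {o, p, q, r, s}; each meets A ∖ {r}, so x IS a limit point.
  x = s: opens ∋ x are {o, p, q, s}, {o, p, q, r, s}; each meets A ∖ {s}, so x IS a limit point.
Collecting: A' = {q, r, s}.


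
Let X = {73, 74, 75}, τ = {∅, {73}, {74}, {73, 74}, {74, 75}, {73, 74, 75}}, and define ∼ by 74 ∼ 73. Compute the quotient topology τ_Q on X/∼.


X/∼ = {[73=74], [75]}; |τ_Q| = 3.

Equivalence classes: [73=74], [75].
Quotient map π: X → X/∼ sends 73 ↦ [73=74], 74 ↦ [73=74], 75 ↦ [75].
For each subset V ⊆ X/∼, compute π^{-1}(V) ⊆ X and check whether π^{-1}(V) ∈ τ. V is open in τ_Q iff π^{-1}(V) ∈ τ.
  V = {}: π^{-1}(V) = ∅ ∈ τ ✓.
  V = {[73=74]}: π^{-1}(V) = {73, 74} ∈ τ ✓.
  V = {[75]}: π^{-1}(V) = {75} ∉ τ ✗.
  V = {[73=74], [75]}: π^{-1}(V) = {73, 74, 75} ∈ τ ✓.
Open sets in the quotient: τ_Q = {{}, {[73=74]}, {[73=74], [75]}} (3 elements).


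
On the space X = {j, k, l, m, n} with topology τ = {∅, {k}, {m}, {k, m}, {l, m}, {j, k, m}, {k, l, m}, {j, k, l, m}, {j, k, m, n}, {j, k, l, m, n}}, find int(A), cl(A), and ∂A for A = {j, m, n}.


int(A) = {m}, cl(A) = {j, l, m, n}, ∂A = {j, l, n}.

Closed sets in (X, τ) are complements of opens:
  closed(X, τ) = {∅, {l}, {n}, {j, n}, {l, n}, {j, k, n}, {j, l, n}, {j, k, l, n}, {j, l, m, n}, {j, k, l, m, n}}.
int(A) = ⋃ {U ∈ τ : U ⊆ A}. Opens contained in A: ∅, {m}.
Taking the union of these: int(A) = {m}.
cl(A) = ⋂ {C closed : A ⊆ C}. Closed sets containing A: {j, l, m, n}, {j, k, l, m, n}.
Intersecting these: cl(A) = {j, l, m, n}.
∂A = cl(A) ∖ int(A) = {j, l, m, n} ∖ {m} = {j, l, n}.


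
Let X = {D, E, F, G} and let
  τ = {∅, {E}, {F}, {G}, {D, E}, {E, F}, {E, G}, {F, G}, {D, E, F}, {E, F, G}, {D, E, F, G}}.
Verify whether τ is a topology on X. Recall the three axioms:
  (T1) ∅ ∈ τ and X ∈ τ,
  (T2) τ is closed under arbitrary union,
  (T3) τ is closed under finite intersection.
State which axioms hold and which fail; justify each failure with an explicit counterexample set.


τ is NOT a topology on X.

Axiom (T1): ∅ ∈ τ? Yes; X ∈ τ? Yes.
Axiom (T2/T3): check pairwise unions and intersections of members of τ.
Counterexample for (T2): {G} ∪ {D, E} = {D, E, G} ∉ τ. Therefore τ is NOT a topology.


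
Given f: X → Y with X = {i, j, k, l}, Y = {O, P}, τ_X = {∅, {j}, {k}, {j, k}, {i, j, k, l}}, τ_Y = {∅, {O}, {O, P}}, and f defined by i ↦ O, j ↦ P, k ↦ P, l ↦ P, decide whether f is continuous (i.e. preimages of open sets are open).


f is NOT continuous.

Compute f^{-1}(U) for each U ∈ τ_Y:
  U = ∅: f^{-1}(U) = ∅ ∈ τ_X ✓.
  U = {O}: f^{-1}(U) = {i} ∉ τ_X ✗.
  U = {O, P}: f^{-1}(U) = {i, j, k, l} ∈ τ_X ✓.
Found U = {O} with f^{-1}(U) = {i} not in τ_X. Therefore f is NOT continuous.


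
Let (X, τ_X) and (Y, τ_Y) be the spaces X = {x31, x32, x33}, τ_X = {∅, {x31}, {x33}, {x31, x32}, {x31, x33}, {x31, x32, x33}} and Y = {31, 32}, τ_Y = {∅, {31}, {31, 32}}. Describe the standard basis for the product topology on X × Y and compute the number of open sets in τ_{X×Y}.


Basis B = {∅ × ∅, {x31} × {31}, {x33} × {31}, {x31} × {31, 32}, {x31, x32} × {31}, {x31, x33} × {31}, {x33} × {31, 32}, {x31, x32, x33} × {31}, {x31, x32} × {31, 32}, {x31, x33} × {31, 32}, {x31, x32, x33} × {31, 32}}; |τ_{X×Y}| = 18.

Enumerate products U × V with U ∈ τ_X, V ∈ τ_Y (deduplicated):
  ∅ × ∅ = {} (∅)
  {x31} × {31} = {(x31,31)}
  {x33} × {31} = {(x33,31)}
  {x31} × {31, 32} = {(x31,31), (x31,32)}
  {x31, x32} × {31} = {(x31,31), (x32,31)}
  {x31, x33} × {31} = {(x31,31), (x33,31)}
  {x33} × {31, 32} = {(x33,31), (x33,32)}
  {x31, x32, x33} × {31} = {(x31,31), (x32,31), (x33,31)}
  {x31, x32} × {31, 32} = {(x31,31), (x31,32), (x32,31), (x32,32)}
  {x31, x33} × {31, 32} = {(x31,31), (x31,32), (x33,31), (x33,32)}
  {x31, x32, x33} × {31, 32} = {(x31,31), (x31,32), (x32,31), (x32,32), (x33,31), (x33,32)}
These 11 distinct sets form the basis B.
Close under arbitrary unions to get τ_{X×Y}; counting gives |τ_{X×Y}| = 18.


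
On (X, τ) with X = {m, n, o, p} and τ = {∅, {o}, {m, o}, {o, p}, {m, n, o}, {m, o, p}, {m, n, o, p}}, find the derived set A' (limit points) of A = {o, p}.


A' = {m, n, p}

For each x ∈ X, list the open sets U ∈ τ with x ∈ U, then check whether U ∩ (A ∖ {x}) ≠ ∅ for every such U.
  x = m: opens ∋ x are {m, o}, {m, n, o}, {m, o, p}, {m, n, o, p}; each meets A ∖ {m}, so x IS a limit point.
  x = n: opens ∋ x are {m, n, o}, {m, n, o, p}; each meets A ∖ {n}, so x IS a limit point.
  x = o: open {o} ∋ x has {o} ∩ (A ∖ {o}) = ∅, so x is NOT a limit point.
  x = p: opens ∋ x are {o, p}, {m, o, p}, {m, n, o, p}; each meets A ∖ {p}, so x IS a limit point.
Collecting: A' = {m, n, p}.


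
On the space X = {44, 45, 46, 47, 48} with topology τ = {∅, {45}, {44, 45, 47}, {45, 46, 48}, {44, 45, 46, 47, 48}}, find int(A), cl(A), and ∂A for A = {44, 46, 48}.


int(A) = ∅, cl(A) = {44, 46, 47, 48}, ∂A = {44, 46, 47, 48}.

Closed sets in (X, τ) are complements of opens:
  closed(X, τ) = {∅, {44, 47}, {46, 48}, {44, 46, 47, 48}, {44, 45, 46, 47, 48}}.
int(A) = ⋃ {U ∈ τ : U ⊆ A}. Opens contained in A: ∅.
Taking the union of these: int(A) = ∅.
cl(A) = ⋂ {C closed : A ⊆ C}. Closed sets containing A: {44, 46, 47, 48}, {44, 45, 46, 47, 48}.
Intersecting these: cl(A) = {44, 46, 47, 48}.
∂A = cl(A) ∖ int(A) = {44, 46, 47, 48} ∖ ∅ = {44, 46, 47, 48}.


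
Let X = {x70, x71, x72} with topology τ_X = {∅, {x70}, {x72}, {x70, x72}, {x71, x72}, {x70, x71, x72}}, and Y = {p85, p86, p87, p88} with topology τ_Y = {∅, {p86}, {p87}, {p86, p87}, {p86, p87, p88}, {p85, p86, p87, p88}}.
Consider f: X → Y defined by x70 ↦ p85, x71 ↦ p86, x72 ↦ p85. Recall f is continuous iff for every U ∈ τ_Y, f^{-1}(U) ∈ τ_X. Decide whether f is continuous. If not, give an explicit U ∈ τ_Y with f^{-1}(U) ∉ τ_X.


f is NOT continuous.

Compute f^{-1}(U) for each U ∈ τ_Y:
  U = ∅: f^{-1}(U) = ∅ ∈ τ_X ✓.
  U = {p86}: f^{-1}(U) = {x71} ∉ τ_X ✗.
  U = {p87}: f^{-1}(U) = ∅ ∈ τ_X ✓.
  U = {p86, p87}: f^{-1}(U) = {x71} ∉ τ_X ✗.
  U = {p86, p87, p88}: f^{-1}(U) = {x71} ∉ τ_X ✗.
  U = {p85, p86, p87, p88}: f^{-1}(U) = {x70, x71, x72} ∈ τ_X ✓.
Found U = {p86} with f^{-1}(U) = {x71} not in τ_X. Therefore f is NOT continuous.


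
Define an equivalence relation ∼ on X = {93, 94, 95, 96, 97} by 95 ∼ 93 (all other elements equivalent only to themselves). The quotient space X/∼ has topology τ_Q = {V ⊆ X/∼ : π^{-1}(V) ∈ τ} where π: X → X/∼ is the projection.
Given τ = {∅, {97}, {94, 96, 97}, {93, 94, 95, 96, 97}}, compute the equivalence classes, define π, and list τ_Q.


X/∼ = {[93=95], [94], [96], [97]}; |τ_Q| = 4.

Equivalence classes: [93=95], [94], [96], [97].
Quotient map π: X → X/∼ sends 93 ↦ [93=95], 94 ↦ [94], 95 ↦ [93=95], 96 ↦ [96], 97 ↦ [97].
For each subset V ⊆ X/∼, compute π^{-1}(V) ⊆ X and check whether π^{-1}(V) ∈ τ. V is open in τ_Q iff π^{-1}(V) ∈ τ.
  V = {}: π^{-1}(V) = ∅ ∈ τ ✓.
  V = {[93=95]}: π^{-1}(V) = {93, 95} ∉ τ ✗.
  V = {[94]}: π^{-1}(V) = {94} ∉ τ ✗.
  V = {[93=95], [94]}: π^{-1}(V) = {93, 94, 95} ∉ τ ✗.
  V = {[96]}: π^{-1}(V) = {96} ∉ τ ✗.
  V = {[93=95], [96]}: π^{-1}(V) = {93, 95, 96} ∉ τ ✗.
  V = {[94], [96]}: π^{-1}(V) = {94, 96} ∉ τ ✗.
  V = {[93=95], [94], [96]}: π^{-1}(V) = {93, 94, 95, 96} ∉ τ ✗.
  V = {[97]}: π^{-1}(V) = {97} ∈ τ ✓.
  V = {[93=95], [97]}: π^{-1}(V) = {93, 95, 97} ∉ τ ✗.
  V = {[94], [97]}: π^{-1}(V) = {94, 97} ∉ τ ✗.
  V = {[93=95], [94], [97]}: π^{-1}(V) = {93, 94, 95, 97} ∉ τ ✗.
  V = {[96], [97]}: π^{-1}(V) = {96, 97} ∉ τ ✗.
  V = {[93=95], [96], [97]}: π^{-1}(V) = {93, 95, 96, 97} ∉ τ ✗.
  V = {[94], [96], [97]}: π^{-1}(V) = {94, 96, 97} ∈ τ ✓.
  V = {[93=95], [94], [96], [97]}: π^{-1}(V) = {93, 94, 95, 96, 97} ∈ τ ✓.
Open sets in the quotient: τ_Q = {{}, {[97]}, {[94], [96], [97]}, {[93=95], [94], [96], [97]}} (4 elements).


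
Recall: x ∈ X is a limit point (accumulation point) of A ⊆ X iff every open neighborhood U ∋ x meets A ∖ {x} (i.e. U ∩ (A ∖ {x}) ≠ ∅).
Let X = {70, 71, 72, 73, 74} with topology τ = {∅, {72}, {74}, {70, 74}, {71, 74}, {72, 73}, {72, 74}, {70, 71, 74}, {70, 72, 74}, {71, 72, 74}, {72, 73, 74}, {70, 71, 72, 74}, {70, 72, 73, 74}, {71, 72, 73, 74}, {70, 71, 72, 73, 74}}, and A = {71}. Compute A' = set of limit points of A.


A' = ∅

For each x ∈ X, list the open sets U ∈ τ with x ∈ U, then check whether U ∩ (A ∖ {x}) ≠ ∅ for every such U.
  x = 70: open {70, 74} ∋ x has {70, 74} ∩ (A ∖ {70}) = ∅, so x is NOT a limit point.
  x = 71: open {71, 74} ∋ x has {71, 74} ∩ (A ∖ {71}) = ∅, so x is NOT a limit point.
  x = 72: open {72} ∋ x has {72} ∩ (A ∖ {72}) = ∅, so x is NOT a limit point.
  x = 73: open {72, 73} ∋ x has {72, 73} ∩ (A ∖ {73}) = ∅, so x is NOT a limit point.
  x = 74: open {74} ∋ x has {74} ∩ (A ∖ {74}) = ∅, so x is NOT a limit point.
Collecting: A' = ∅.


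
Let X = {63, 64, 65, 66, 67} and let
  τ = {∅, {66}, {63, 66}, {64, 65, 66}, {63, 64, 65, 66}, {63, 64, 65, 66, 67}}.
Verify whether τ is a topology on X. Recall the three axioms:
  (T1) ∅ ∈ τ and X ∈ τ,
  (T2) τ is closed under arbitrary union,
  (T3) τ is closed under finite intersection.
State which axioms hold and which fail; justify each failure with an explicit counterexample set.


τ IS a topology on X.

Axiom (T1): ∅ ∈ τ? Yes; X ∈ τ? Yes.
Axiom (T2/T3): check pairwise unions and intersections of members of τ.
All pairwise intersections and unions checked — each lies in τ. Therefore τ satisfies (T1), (T2), (T3): it IS a topology on X.


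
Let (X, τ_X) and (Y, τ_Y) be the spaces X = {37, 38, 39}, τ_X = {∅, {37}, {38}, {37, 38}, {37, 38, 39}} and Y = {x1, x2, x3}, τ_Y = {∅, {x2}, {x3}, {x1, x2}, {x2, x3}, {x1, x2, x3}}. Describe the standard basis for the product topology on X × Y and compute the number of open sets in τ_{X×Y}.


Basis B = {∅ × ∅, {37} × {x2}, {37} × {x3}, {38} × {x2}, {38} × {x3}, {37} × {x1, x2}, {37} × {x2, x3}, {37, 38} × {x2}, {37, 38} × {x3}, {38} × {x1, x2}, {38} × {x2, x3}, {37} × {x1, x2, x3}, {37, 38, 39} × {x2}, {37, 38, 39} × {x3}, {38} × {x1, x2, x3}, {37, 38} × {x1, x2}, {37, 38} × {x2, x3}, {37, 38} × {x1, x2, x3}, {37, 38, 39} × {x1, x2}, {37, 38, 39} × {x2, x3}, {37, 38, 39} × {x1, x2, x3}}; |τ_{X×Y}| = 70.

Enumerate products U × V with U ∈ τ_X, V ∈ τ_Y (deduplicated):
  ∅ × ∅ = {} (∅)
  {37} × {x2} = {(37,x2)}
  {37} × {x3} = {(37,x3)}
  {38} × {x2} = {(38,x2)}
  {38} × {x3} = {(38,x3)}
  {37} × {x1, x2} = {(37,x1), (37,x2)}
  {37} × {x2, x3} = {(37,x2), (37,x3)}
  {37, 38} × {x2} = {(37,x2), (38,x2)}
  {37, 38} × {x3} = {(37,x3), (38,x3)}
  {38} × {x1, x2} = {(38,x1), (38,x2)}
  {38} × {x2, x3} = {(38,x2), (38,x3)}
  {37} × {x1, x2, x3} = {(37,x1), (37,x2), (37,x3)}
  {37, 38, 39} × {x2} = {(37,x2), (38,x2), (39,x2)}
  {37, 38, 39} × {x3} = {(37,x3), (38,x3), (39,x3)}
  {38} × {x1, x2, x3} = {(38,x1), (38,x2), (38,x3)}
  {37, 38} × {x1, x2} = {(37,x1), (37,x2), (38,x1), (38,x2)}
  {37, 38} × {x2, x3} = {(37,x2), (37,x3), (38,x2), (38,x3)}
  {37, 38} × {x1, x2, x3} = {(37,x1), (37,x2), (37,x3), (38,x1), (38,x2), (38,x3)}
  {37, 38, 39} × {x1, x2} = {(37,x1), (37,x2), (38,x1), (38,x2), (39,x1), (39,x2)}
  {37, 38, 39} × {x2, x3} = {(37,x2), (37,x3), (38,x2), (38,x3), (39,x2), (39,x3)}
  {37, 38, 39} × {x1, x2, x3} = {(37,x1), (37,x2), (37,x3), (38,x1), (38,x2), (38,x3), (39,x1), (39,x2), (39,x3)}
These 21 distinct sets form the basis B.
Close under arbitrary unions to get τ_{X×Y}; counting gives |τ_{X×Y}| = 70.


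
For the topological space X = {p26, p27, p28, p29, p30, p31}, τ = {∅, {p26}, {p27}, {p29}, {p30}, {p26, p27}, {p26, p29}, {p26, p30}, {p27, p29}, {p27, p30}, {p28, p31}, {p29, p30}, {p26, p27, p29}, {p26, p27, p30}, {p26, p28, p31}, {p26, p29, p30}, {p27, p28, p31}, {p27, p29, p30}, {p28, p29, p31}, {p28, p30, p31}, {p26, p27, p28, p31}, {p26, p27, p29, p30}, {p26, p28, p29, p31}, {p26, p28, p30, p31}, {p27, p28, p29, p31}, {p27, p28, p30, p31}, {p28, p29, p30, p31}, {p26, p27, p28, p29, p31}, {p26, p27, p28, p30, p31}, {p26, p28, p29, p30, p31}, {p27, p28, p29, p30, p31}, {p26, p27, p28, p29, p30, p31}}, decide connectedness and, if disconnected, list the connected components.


(X, τ) is disconnected; components = [{p26}, {p27}, {p29}, {p30}, {p28, p31}].

Find clopen sets (U ∈ τ with X ∖ U ∈ τ):
  U = ∅, X ∖ U = {p26, p27, p28, p29, p30, p31} — both open, so U is clopen.
  U = {p26}, X ∖ U = {p27, p28, p29, p30, p31} — both open, so U is clopen.
  U = {p27}, X ∖ U = {p26, p28, p29, p30, p31} — both open, so U is clopen.
  U = {p29}, X ∖ U = {p26, p27, p28, p30, p31} — both open, so U is clopen.
  U = {p30}, X ∖ U = {p26, p27, p28, p29, p31} — both open, so U is clopen.
  U = {p26, p27}, X ∖ U = {p28, p29, p30, p31} — both open, so U is clopen.
  U = {p26, p29}, X ∖ U = {p27, p28, p30, p31} — both open, so U is clopen.
  U = {p26, p30}, X ∖ U = {p27, p28, p29, p31} — both open, so U is clopen.
  U = {p27, p29}, X ∖ U = {p26, p28, p30, p31} — both open, so U is clopen.
  U = {p27, p30}, X ∖ U = {p26, p28, p29, p31} — both open, so U is clopen.
  U = {p28, p31}, X ∖ U = {p26, p27, p29, p30} — both open, so U is clopen.
  U = {p29, p30}, X ∖ U = {p26, p27, p28, p31} — both open, so U is clopen.
  U = {p26, p27, p29}, X ∖ U = {p28, p30, p31} — both open, so U is clopen.
  U = {p26, p27, p30}, X ∖ U = {p28, p29, p31} — both open, so U is clopen.
  U = {p26, p28, p31}, X ∖ U = {p27, p29, p30} — both open, so U is clopen.
  U = {p26, p29, p30}, X ∖ U = {p27, p28, p31} — both open, so U is clopen.
  U = {p27, p28, p31}, X ∖ U = {p26, p29, p30} — both open, so U is clopen.
  U = {p27, p29, p30}, X ∖ U = {p26, p28, p31} — both open, so U is clopen.
  U = {p28, p29, p31}, X ∖ U = {p26, p27, p30} — both open, so U is clopen.
  U = {p28, p30, p31}, X ∖ U = {p26, p27, p29} — both open, so U is clopen.
  U = {p26, p27, p28, p31}, X ∖ U = {p29, p30} — both open, so U is clopen.
  U = {p26, p27, p29, p30}, X ∖ U = {p28, p31} — both open, so U is clopen.
  U = {p26, p28, p29, p31}, X ∖ U = {p27, p30} — both open, so U is clopen.
  U = {p26, p28, p30, p31}, X ∖ U = {p27, p29} — both open, so U is clopen.
  U = {p27, p28, p29, p31}, X ∖ U = {p26, p30} — both open, so U is clopen.
  U = {p27, p28, p30, p31}, X ∖ U = {p26, p29} — both open, so U is clopen.
  U = {p28, p29, p30, p31}, X ∖ U = {p26, p27} — both open, so U is clopen.
  U = {p26, p27, p28, p29, p31}, X ∖ U = {p30} — both open, so U is clopen.
  U = {p26, p27, p28, p30, p31}, X ∖ U = {p29} — both open, so U is clopen.
  U = {p26, p28, p29, p30, p31}, X ∖ U = {p27} — both open, so U is clopen.
  U = {p27, p28, p29, p30, p31}, X ∖ U = {p26} — both open, so U is clopen.
  U = {p26, p27, p28, p29, p30, p31}, X ∖ U = ∅ — both open, so U is clopen.
Nontrivial clopen(s) exist: e.g. {p26, p30}. So (X, τ) is disconnected.
Compute connected components by grouping points that agree on all clopens:
  component: {p26}
  component: {p27}
  component: {p29}
  component: {p30}
  component: {p28, p31}


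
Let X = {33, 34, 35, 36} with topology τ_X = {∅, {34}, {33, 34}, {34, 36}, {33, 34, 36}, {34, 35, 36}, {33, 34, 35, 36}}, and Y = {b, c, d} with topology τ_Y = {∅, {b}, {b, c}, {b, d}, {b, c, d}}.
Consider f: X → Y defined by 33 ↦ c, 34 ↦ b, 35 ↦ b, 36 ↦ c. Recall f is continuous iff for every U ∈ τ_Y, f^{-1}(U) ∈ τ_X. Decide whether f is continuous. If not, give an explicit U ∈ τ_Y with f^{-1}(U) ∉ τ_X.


f is NOT continuous.

Compute f^{-1}(U) for each U ∈ τ_Y:
  U = ∅: f^{-1}(U) = ∅ ∈ τ_X ✓.
  U = {b}: f^{-1}(U) = {34, 35} ∉ τ_X ✗.
  U = {b, c}: f^{-1}(U) = {33, 34, 35, 36} ∈ τ_X ✓.
  U = {b, d}: f^{-1}(U) = {34, 35} ∉ τ_X ✗.
  U = {b, c, d}: f^{-1}(U) = {33, 34, 35, 36} ∈ τ_X ✓.
Found U = {b} with f^{-1}(U) = {34, 35} not in τ_X. Therefore f is NOT continuous.


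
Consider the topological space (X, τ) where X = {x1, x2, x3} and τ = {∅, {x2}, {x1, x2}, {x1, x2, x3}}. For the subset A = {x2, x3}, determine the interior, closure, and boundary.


int(A) = {x2}, cl(A) = {x1, x2, x3}, ∂A = {x1, x3}.

Closed sets in (X, τ) are complements of opens:
  closed(X, τ) = {∅, {x3}, {x1, x3}, {x1, x2, x3}}.
int(A) = ⋃ {U ∈ τ : U ⊆ A}. Opens contained in A: ∅, {x2}.
Taking the union of these: int(A) = {x2}.
cl(A) = ⋂ {C closed : A ⊆ C}. Closed sets containing A: {x1, x2, x3}.
Intersecting these: cl(A) = {x1, x2, x3}.
∂A = cl(A) ∖ int(A) = {x1, x2, x3} ∖ {x2} = {x1, x3}.


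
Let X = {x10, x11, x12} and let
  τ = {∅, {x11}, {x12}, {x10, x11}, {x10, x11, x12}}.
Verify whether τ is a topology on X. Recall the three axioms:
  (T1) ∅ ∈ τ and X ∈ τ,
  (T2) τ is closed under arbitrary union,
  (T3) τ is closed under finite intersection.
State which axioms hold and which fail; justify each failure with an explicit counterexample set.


τ is NOT a topology on X.

Axiom (T1): ∅ ∈ τ? Yes; X ∈ τ? Yes.
Axiom (T2/T3): check pairwise unions and intersections of members of τ.
Counterexample for (T2): {x11} ∪ {x12} = {x11, x12} ∉ τ. Therefore τ is NOT a topology.


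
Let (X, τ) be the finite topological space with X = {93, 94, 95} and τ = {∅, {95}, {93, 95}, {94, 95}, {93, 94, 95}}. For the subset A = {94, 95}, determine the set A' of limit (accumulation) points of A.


A' = {93, 94}

For each x ∈ X, list the open sets U ∈ τ with x ∈ U, then check whether U ∩ (A ∖ {x}) ≠ ∅ for every such U.
  x = 93: opens ∋ x are {93, 95}, {93, 94, 95}; each meets A ∖ {93}, so x IS a limit point.
  x = 94: opens ∋ x are {94, 95}, {93, 94, 95}; each meets A ∖ {94}, so x IS a limit point.
  x = 95: open {95} ∋ x has {95} ∩ (A ∖ {95}) = ∅, so x is NOT a limit point.
Collecting: A' = {93, 94}.


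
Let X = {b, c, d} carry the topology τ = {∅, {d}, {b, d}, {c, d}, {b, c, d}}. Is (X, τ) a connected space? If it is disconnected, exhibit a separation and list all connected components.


(X, τ) is connected.

Find clopen sets (U ∈ τ with X ∖ U ∈ τ):
  U = ∅, X ∖ U = {b, c, d} — both open, so U is clopen.
  U = {b, c, d}, X ∖ U = ∅ — both open, so U is clopen.
Only trivial clopens (∅ and X) exist, so (X, τ) is connected.
Compute connected components by grouping points that agree on all clopens:
  component: {b, c, d}


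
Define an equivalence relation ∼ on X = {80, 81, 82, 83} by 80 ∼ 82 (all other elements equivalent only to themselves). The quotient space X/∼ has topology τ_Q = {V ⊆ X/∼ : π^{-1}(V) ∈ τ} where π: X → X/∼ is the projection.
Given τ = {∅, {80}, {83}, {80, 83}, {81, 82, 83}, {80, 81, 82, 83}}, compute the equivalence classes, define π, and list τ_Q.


X/∼ = {[80=82], [81], [83]}; |τ_Q| = 3.

Equivalence classes: [80=82], [81], [83].
Quotient map π: X → X/∼ sends 80 ↦ [80=82], 81 ↦ [81], 82 ↦ [80=82], 83 ↦ [83].
For each subset V ⊆ X/∼, compute π^{-1}(V) ⊆ X and check whether π^{-1}(V) ∈ τ. V is open in τ_Q iff π^{-1}(V) ∈ τ.
  V = {}: π^{-1}(V) = ∅ ∈ τ ✓.
  V = {[80=82]}: π^{-1}(V) = {80, 82} ∉ τ ✗.
  V = {[81]}: π^{-1}(V) = {81} ∉ τ ✗.
  V = {[80=82], [81]}: π^{-1}(V) = {80, 81, 82} ∉ τ ✗.
  V = {[83]}: π^{-1}(V) = {83} ∈ τ ✓.
  V = {[80=82], [83]}: π^{-1}(V) = {80, 82, 83} ∉ τ ✗.
  V = {[81], [83]}: π^{-1}(V) = {81, 83} ∉ τ ✗.
  V = {[80=82], [81], [83]}: π^{-1}(V) = {80, 81, 82, 83} ∈ τ ✓.
Open sets in the quotient: τ_Q = {{}, {[83]}, {[80=82], [81], [83]}} (3 elements).


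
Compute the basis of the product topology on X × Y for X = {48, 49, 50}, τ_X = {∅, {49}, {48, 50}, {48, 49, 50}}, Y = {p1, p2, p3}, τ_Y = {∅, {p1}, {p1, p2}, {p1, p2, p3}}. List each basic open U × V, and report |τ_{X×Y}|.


Basis B = {∅ × ∅, {49} × {p1}, {48, 50} × {p1}, {49} × {p1, p2}, {48, 49, 50} × {p1}, {49} × {p1, p2, p3}, {48, 50} × {p1, p2}, {48, 50} × {p1, p2, p3}, {48, 49, 50} × {p1, p2}, {48, 49, 50} × {p1, p2, p3}}; |τ_{X×Y}| = 16.

Enumerate products U × V with U ∈ τ_X, V ∈ τ_Y (deduplicated):
  ∅ × ∅ = {} (∅)
  {49} × {p1} = {(49,p1)}
  {48, 50} × {p1} = {(48,p1), (50,p1)}
  {49} × {p1, p2} = {(49,p1), (49,p2)}
  {48, 49, 50} × {p1} = {(48,p1), (49,p1), (50,p1)}
  {49} × {p1, p2, p3} = {(49,p1), (49,p2), (49,p3)}
  {48, 50} × {p1, p2} = {(48,p1), (48,p2), (50,p1), (50,p2)}
  {48, 50} × {p1, p2, p3} = {(48,p1), (48,p2), (48,p3), (50,p1), (50,p2), (50,p3)}
  {48, 49, 50} × {p1, p2} = {(48,p1), (48,p2), (49,p1), (49,p2), (50,p1), (50,p2)}
  {48, 49, 50} × {p1, p2, p3} = {(48,p1), (48,p2), (48,p3), (49,p1), (49,p2), (49,p3), (50,p1), (50,p2), (50,p3)}
These 10 distinct sets form the basis B.
Close under arbitrary unions to get τ_{X×Y}; counting gives |τ_{X×Y}| = 16.


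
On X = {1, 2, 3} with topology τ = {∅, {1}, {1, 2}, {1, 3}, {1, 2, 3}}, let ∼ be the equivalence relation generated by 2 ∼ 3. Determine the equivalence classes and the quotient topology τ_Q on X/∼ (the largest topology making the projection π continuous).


X/∼ = {[1], [2=3]}; |τ_Q| = 3.

Equivalence classes: [1], [2=3].
Quotient map π: X → X/∼ sends 1 ↦ [1], 2 ↦ [2=3], 3 ↦ [2=3].
For each subset V ⊆ X/∼, compute π^{-1}(V) ⊆ X and check whether π^{-1}(V) ∈ τ. V is open in τ_Q iff π^{-1}(V) ∈ τ.
  V = {}: π^{-1}(V) = ∅ ∈ τ ✓.
  V = {[1]}: π^{-1}(V) = {1} ∈ τ ✓.
  V = {[2=3]}: π^{-1}(V) = {2, 3} ∉ τ ✗.
  V = {[1], [2=3]}: π^{-1}(V) = {1, 2, 3} ∈ τ ✓.
Open sets in the quotient: τ_Q = {{}, {[1]}, {[1], [2=3]}} (3 elements).


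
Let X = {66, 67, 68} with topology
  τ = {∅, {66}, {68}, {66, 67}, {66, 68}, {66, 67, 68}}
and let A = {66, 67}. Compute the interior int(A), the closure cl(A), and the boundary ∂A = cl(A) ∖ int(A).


int(A) = {66, 67}, cl(A) = {66, 67}, ∂A = ∅.

Closed sets in (X, τ) are complements of opens:
  closed(X, τ) = {∅, {67}, {68}, {66, 67}, {67, 68}, {66, 67, 68}}.
int(A) = ⋃ {U ∈ τ : U ⊆ A}. Opens contained in A: ∅, {66}, {66, 67}.
Taking the union of these: int(A) = {66, 67}.
cl(A) = ⋂ {C closed : A ⊆ C}. Closed sets containing A: {66, 67}, {66, 67, 68}.
Intersecting these: cl(A) = {66, 67}.
∂A = cl(A) ∖ int(A) = {66, 67} ∖ {66, 67} = ∅.


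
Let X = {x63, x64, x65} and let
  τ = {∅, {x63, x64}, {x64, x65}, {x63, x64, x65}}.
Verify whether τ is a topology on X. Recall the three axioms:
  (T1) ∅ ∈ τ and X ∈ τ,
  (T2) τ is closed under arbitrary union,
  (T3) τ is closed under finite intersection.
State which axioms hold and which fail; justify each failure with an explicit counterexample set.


τ is NOT a topology on X.

Axiom (T1): ∅ ∈ τ? Yes; X ∈ τ? Yes.
Axiom (T2/T3): check pairwise unions and intersections of members of τ.
Counterexample for (T3): {x63, x64} ∩ {x64, x65} = {x64} ∉ τ. Therefore τ is NOT a topology.
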